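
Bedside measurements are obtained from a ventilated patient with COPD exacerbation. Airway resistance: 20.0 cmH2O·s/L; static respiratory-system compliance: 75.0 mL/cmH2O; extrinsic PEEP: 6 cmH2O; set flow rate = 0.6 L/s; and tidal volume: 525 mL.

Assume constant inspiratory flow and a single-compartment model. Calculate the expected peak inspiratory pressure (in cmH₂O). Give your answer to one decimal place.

25.0

Equation of motion (constant flow): PIP = Vt/C + R·V̇ + PEEP.
PIP = 525/75.0 + 20.0×0.6 + 6 = 7.0 + 12.0 + 6 = 25.0 cmH2O.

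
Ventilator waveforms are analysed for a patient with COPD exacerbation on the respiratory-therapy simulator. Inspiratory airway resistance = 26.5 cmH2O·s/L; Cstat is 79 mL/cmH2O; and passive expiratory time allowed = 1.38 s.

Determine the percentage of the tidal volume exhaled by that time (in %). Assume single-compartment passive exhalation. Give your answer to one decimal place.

48.3

τ = R × C = 26.5 × 79 mL/cmH2O = 26.5 × 0.079 L/cmH2O = 2.094 s.
Passive exhalation: V(t)/V₀ = e^(−t/τ) = e^(−1.38/2.094) = 0.5174.
Fraction exhaled = 1 − 0.5174 = 0.4826 → 48.26%.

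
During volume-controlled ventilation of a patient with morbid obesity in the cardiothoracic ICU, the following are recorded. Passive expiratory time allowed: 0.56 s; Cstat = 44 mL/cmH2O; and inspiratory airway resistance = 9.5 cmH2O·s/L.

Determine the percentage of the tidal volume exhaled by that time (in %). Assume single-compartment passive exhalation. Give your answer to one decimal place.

73.8

τ = R × C = 9.5 × 44 mL/cmH2O = 9.5 × 0.044 L/cmH2O = 0.418 s.
Passive exhalation: V(t)/V₀ = e^(−t/τ) = e^(−0.56/0.418) = 0.2619.
Fraction exhaled = 1 − 0.2619 = 0.7381 → 73.81%.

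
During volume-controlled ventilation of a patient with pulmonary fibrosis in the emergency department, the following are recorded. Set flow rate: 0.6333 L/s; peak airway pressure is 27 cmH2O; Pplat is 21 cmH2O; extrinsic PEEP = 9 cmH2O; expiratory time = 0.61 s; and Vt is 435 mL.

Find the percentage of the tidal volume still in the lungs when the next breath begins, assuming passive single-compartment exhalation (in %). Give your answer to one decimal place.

R = (PIP − Pplat)/V̇ = (27 − 21) / 0.6333 = 6.0/0.6333 = 9.474 cmH2O·s/L.
C = Vt/(Pplat − PEEP) = 435.0 / (21 − 9) = 435.0/12.0 = 36.25 mL/cmH2O.
τ = R × C = 9.474 × 0.03625 L/cmH2O = 0.3434 s.
Fraction remaining at end-expiration = e^(−Te/τ) = e^(−0.61/0.3434) = 0.1693 → 16.93%.

16.9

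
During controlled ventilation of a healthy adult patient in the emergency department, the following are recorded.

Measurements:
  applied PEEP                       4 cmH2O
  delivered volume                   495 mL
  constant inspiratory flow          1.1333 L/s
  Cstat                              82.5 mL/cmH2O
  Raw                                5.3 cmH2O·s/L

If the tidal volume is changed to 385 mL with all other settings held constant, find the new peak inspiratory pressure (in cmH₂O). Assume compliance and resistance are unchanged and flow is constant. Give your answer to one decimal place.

PIP = Vt/C + R·V̇ + PEEP (constant-flow equation of motion).
Only the elastic term changes: ΔPIP = ΔVt / C = (385 − 495) / 82.5 = -1.333 cmH2O.
Original PIP = 495/82.5 + 5.3×1.1333 + 4 = 16.006 cmH2O; new PIP = 16.006 + (-1.333) = 14.673 cmH2O.

14.7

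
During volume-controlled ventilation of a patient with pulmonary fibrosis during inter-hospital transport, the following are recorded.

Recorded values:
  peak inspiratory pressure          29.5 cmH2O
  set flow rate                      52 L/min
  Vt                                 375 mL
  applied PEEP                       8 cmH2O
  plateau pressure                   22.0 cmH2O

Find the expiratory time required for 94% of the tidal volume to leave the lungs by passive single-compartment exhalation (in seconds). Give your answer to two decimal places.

0.65

Flow: 52 L/min ÷ 60 = 0.8667 L/s.
R = (PIP − Pplat)/V̇ = (29.5 − 22.0) / 0.8667 = 7.5/0.8667 = 8.654 cmH2O·s/L.
C = Vt/(Pplat − PEEP) = 375.0 / (22.0 − 8) = 375.0/14.0 = 26.786 mL/cmH2O.
τ = R × C = 8.654 × 0.02679 L/cmH2O = 0.2318 s.
t = −τ·ln(1 − 0.94) = −0.2318·ln(0.06) = 0.6521 s.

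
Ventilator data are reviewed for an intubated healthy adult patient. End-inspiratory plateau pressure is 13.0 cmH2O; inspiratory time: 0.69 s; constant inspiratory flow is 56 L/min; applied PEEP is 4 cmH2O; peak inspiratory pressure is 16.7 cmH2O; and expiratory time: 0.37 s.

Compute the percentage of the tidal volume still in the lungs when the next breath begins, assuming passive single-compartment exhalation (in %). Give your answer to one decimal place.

27.1

Flow: 56 L/min ÷ 60 = 0.9333 L/s.
Vt = flow × Ti = 0.9333 L/s × 0.69 s × 1000 mL/L = 643.98 mL.
R = (PIP − Pplat)/V̇ = (16.7 − 13.0) / 0.9333 = 3.7/0.9333 = 3.964 cmH2O·s/L.
C = Vt/(Pplat − PEEP) = 643.98 / (13.0 − 4) = 643.98/9.0 = 71.553 mL/cmH2O.
τ = R × C = 3.964 × 0.07155 L/cmH2O = 0.2836 s.
Fraction remaining at end-expiration = e^(−Te/τ) = e^(−0.37/0.2836) = 0.2713 → 27.13%.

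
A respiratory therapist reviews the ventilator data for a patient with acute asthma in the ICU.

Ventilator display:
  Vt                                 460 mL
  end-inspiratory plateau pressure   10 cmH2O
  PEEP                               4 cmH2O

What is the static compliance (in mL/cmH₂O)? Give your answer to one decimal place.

76.7

Cstat = Vt / (Pplat − PEEP) = 460 / (10 − 4) = 460 / 6.0 = 76.667 mL/cmH2O.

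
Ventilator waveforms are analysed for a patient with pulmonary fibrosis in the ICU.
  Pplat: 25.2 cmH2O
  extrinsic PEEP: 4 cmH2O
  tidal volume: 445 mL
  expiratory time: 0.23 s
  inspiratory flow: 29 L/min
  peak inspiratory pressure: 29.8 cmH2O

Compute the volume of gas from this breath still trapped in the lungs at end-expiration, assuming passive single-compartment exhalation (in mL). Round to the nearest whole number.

141

Flow: 29 L/min ÷ 60 = 0.4833 L/s.
R = (PIP − Pplat)/V̇ = (29.8 − 25.2) / 0.4833 = 4.6/0.4833 = 9.518 cmH2O·s/L.
C = Vt/(Pplat − PEEP) = 445.0 / (25.2 − 4) = 445.0/21.2 = 20.991 mL/cmH2O.
τ = R × C = 9.518 × 0.02099 L/cmH2O = 0.1998 s.
Fraction remaining = e^(−Te/τ) = e^(−0.23/0.1998) = 0.3163.
Trapped volume = 445.0 × 0.3163 = 140.75 mL.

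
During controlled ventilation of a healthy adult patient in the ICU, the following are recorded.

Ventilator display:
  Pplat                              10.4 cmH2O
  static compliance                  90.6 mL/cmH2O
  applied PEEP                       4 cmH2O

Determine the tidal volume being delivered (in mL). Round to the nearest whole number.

580

Vt = Cstat × (Pplat − PEEP) = 90.6 × (10.4 − 4) = 90.6 × 6.4 = 579.84 mL.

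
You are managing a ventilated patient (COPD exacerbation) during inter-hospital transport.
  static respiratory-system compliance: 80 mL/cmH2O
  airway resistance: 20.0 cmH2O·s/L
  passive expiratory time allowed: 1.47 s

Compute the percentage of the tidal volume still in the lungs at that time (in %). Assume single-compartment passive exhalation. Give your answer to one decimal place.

39.9

τ = R × C = 20.0 × 80 mL/cmH2O = 20.0 × 0.080 L/cmH2O = 1.6 s.
Passive exhalation: V(t)/V₀ = e^(−t/τ) = e^(−1.47/1.6) = 0.399.
Fraction remaining = 0.399 → 39.9%.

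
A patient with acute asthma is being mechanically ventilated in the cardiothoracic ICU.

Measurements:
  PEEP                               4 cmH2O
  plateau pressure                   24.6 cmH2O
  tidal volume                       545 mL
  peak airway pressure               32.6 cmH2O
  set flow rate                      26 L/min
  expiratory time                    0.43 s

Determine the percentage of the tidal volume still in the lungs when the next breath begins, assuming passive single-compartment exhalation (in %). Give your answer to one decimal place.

41.5

Flow: 26 L/min ÷ 60 = 0.4333 L/s.
R = (PIP − Pplat)/V̇ = (32.6 − 24.6) / 0.4333 = 8.0/0.4333 = 18.463 cmH2O·s/L.
C = Vt/(Pplat − PEEP) = 545.0 / (24.6 − 4) = 545.0/20.6 = 26.456 mL/cmH2O.
τ = R × C = 18.463 × 0.02646 L/cmH2O = 0.4885 s.
Fraction remaining at end-expiration = e^(−Te/τ) = e^(−0.43/0.4885) = 0.4147 → 41.47%.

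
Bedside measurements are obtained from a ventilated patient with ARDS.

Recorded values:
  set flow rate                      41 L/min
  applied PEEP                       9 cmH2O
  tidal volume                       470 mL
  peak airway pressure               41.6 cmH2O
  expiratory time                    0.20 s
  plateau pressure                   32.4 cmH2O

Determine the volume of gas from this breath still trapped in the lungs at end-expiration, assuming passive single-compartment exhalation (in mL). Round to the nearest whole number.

Flow: 41 L/min ÷ 60 = 0.6833 L/s.
R = (PIP − Pplat)/V̇ = (41.6 − 32.4) / 0.6833 = 9.2/0.6833 = 13.464 cmH2O·s/L.
C = Vt/(Pplat − PEEP) = 470.0 / (32.4 − 9) = 470.0/23.4 = 20.085 mL/cmH2O.
τ = R × C = 13.464 × 0.02009 L/cmH2O = 0.2705 s.
Fraction remaining = e^(−Te/τ) = e^(−0.20/0.2705) = 0.4774.
Trapped volume = 470.0 × 0.4774 = 224.38 mL.

224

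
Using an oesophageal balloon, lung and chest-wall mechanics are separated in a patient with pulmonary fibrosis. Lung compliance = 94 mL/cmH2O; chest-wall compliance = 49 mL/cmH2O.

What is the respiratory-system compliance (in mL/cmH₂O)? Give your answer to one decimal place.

32.2

Lung and chest wall are elastances in series: 1/Crs = 1/CL + 1/Ccw.
1/Crs = 1/94 + 1/49 = 0.03105.
Crs = 32.206 mL/cmH2O.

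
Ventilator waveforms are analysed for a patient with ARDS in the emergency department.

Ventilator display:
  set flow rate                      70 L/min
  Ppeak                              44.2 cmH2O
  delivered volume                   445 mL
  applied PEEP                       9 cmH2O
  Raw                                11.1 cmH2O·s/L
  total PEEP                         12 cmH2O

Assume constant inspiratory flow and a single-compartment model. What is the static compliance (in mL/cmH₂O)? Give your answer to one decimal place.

Flow: 70 L/min ÷ 60 = 1.1667 L/s.
Total PEEP = 12 cmH2O (set 9 + intrinsic 3); this is the baseline alveolar pressure.
Equation of motion (constant flow): PIP = Vt/C + R·V̇ + PEEP.
Vt/C = PIP − R·V̇ − PEEP = 44.2 − 11.1×1.1667 − 12 = 44.2 − 12.95 − 12 = 19.25 cmH2O.
C = Vt / 19.25 = 445 / 19.25 = 23.117 mL/cmH2O.

23.1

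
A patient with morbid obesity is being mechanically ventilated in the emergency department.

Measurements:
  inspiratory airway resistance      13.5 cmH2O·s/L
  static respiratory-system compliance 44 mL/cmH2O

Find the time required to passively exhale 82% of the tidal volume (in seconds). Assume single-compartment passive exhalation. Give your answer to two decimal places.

τ = R × C = 13.5 × 44 mL/cmH2O = 13.5 × 0.044 L/cmH2O = 0.594 s.
Exhaled fraction f = 1 − e^(−t/τ) → t = −τ·ln(1 − f) = −0.594·ln(0.18) = 1.019 s.

1.02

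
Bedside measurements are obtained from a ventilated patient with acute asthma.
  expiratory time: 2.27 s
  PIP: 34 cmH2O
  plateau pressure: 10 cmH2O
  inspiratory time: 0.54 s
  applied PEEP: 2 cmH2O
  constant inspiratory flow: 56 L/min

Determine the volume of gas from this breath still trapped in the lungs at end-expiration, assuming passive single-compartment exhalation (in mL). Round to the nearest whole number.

Flow: 56 L/min ÷ 60 = 0.9333 L/s.
Vt = flow × Ti = 0.9333 L/s × 0.54 s × 1000 mL/L = 503.98 mL.
R = (PIP − Pplat)/V̇ = (34 − 10) / 0.9333 = 24.0/0.9333 = 25.715 cmH2O·s/L.
C = Vt/(Pplat − PEEP) = 503.98 / (10 − 2) = 503.98/8.0 = 62.998 mL/cmH2O.
τ = R × C = 25.715 × 0.063 L/cmH2O = 1.62 s.
Fraction remaining = e^(−Te/τ) = e^(−2.27/1.62) = 0.2463.
Trapped volume = 503.98 × 0.2463 = 124.13 mL.

124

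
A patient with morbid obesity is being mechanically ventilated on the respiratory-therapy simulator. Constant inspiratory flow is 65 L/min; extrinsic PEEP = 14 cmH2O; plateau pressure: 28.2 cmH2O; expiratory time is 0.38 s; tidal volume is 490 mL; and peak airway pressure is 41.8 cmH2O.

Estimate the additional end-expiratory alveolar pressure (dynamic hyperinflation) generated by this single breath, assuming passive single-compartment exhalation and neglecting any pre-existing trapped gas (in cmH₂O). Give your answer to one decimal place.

Flow: 65 L/min ÷ 60 = 1.0833 L/s.
R = (PIP − Pplat)/V̇ = (41.8 − 28.2) / 1.0833 = 13.6/1.0833 = 12.554 cmH2O·s/L.
C = Vt/(Pplat − PEEP) = 490.0 / (28.2 − 14) = 490.0/14.2 = 34.507 mL/cmH2O.
τ = R × C = 12.554 × 0.03451 L/cmH2O = 0.4332 s.
Fraction remaining = e^(−Te/τ) = e^(−0.38/0.4332) = 0.4159; trapped volume = 490.0 × 0.4159 = 203.79 mL.
Additional alveolar pressure from trapping ≈ V_trapped / C = 203.79 / 34.507 = 5.906 cmH2O.

5.9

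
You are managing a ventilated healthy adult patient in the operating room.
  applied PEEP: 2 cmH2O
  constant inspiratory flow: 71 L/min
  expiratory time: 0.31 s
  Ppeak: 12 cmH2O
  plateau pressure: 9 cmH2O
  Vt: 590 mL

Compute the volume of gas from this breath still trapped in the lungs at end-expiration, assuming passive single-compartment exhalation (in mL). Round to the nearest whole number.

138

Flow: 71 L/min ÷ 60 = 1.1833 L/s.
R = (PIP − Pplat)/V̇ = (12 − 9) / 1.1833 = 3.0/1.1833 = 2.535 cmH2O·s/L.
C = Vt/(Pplat − PEEP) = 590.0 / (9 − 2) = 590.0/7.0 = 84.286 mL/cmH2O.
τ = R × C = 2.535 × 0.08429 L/cmH2O = 0.2137 s.
Fraction remaining = e^(−Te/τ) = e^(−0.31/0.2137) = 0.2344.
Trapped volume = 590.0 × 0.2344 = 138.3 mL.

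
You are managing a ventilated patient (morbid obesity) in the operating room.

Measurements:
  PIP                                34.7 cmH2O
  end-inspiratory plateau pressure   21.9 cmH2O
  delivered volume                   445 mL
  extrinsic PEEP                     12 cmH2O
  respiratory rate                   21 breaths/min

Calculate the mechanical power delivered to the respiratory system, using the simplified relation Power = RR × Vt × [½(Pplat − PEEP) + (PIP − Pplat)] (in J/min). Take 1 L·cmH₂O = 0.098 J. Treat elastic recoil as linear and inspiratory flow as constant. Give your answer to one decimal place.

Per-breath work = Vt × [½(Pplat−PEEP) + (PIP−Pplat)] = 0.445 × [0.5×9.9 + 12.8] = 0.445 × 17.75 = 7.899 L·cmH2O.
Power = 21 × 7.899 = 165.88 L·cmH2O/min.
× 0.098 J/(L·cmH2O) → 16.256 J/min.

16.3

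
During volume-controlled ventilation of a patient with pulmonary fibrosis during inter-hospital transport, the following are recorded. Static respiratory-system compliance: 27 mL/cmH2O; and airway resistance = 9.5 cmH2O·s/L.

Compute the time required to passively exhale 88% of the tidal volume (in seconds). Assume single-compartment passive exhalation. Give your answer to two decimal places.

0.54

τ = R × C = 9.5 × 27 mL/cmH2O = 9.5 × 0.027 L/cmH2O = 0.2565 s.
Exhaled fraction f = 1 − e^(−t/τ) → t = −τ·ln(1 − f) = −0.2565·ln(0.12) = 0.5438 s.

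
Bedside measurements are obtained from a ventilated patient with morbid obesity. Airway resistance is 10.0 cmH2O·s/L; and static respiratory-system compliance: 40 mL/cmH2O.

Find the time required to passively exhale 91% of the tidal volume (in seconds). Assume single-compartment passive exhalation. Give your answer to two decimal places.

0.96

τ = R × C = 10.0 × 40 mL/cmH2O = 10.0 × 0.040 L/cmH2O = 0.4 s.
Exhaled fraction f = 1 − e^(−t/τ) → t = −τ·ln(1 − f) = −0.4·ln(0.09) = 0.9632 s.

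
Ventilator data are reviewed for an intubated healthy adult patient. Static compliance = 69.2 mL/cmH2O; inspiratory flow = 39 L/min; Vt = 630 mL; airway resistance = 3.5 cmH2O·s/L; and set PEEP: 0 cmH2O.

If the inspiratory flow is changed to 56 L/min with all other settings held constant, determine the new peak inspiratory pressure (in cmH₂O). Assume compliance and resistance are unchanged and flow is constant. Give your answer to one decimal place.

12.4

Flow: 39 L/min ÷ 60 = 0.65 L/s.
New flow: 56 L/min ÷ 60 = 0.9333 L/s.
PIP = Vt/C + R·V̇ + PEEP (constant-flow equation of motion).
Only the resistive term changes: ΔPIP = R × ΔV̇ = 3.5 × (0.9333 − 0.65) = 3.5 × 0.2833 = 0.9916 cmH2O.
Original PIP = 630/69.2 + 3.5×0.65 + 0 = 11.379 cmH2O; new PIP = 11.379 + (0.9916) = 12.371 cmH2O.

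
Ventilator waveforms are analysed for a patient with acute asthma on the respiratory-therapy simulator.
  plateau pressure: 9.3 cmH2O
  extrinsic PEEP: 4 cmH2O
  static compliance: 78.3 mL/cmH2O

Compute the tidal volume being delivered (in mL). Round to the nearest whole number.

415

Vt = Cstat × (Pplat − PEEP) = 78.3 × (9.3 − 4) = 78.3 × 5.3 = 414.99 mL.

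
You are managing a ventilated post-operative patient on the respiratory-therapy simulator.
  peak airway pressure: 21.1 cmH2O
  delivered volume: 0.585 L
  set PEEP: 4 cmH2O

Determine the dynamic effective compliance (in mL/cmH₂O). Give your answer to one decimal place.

Dynamic compliance = Vt / (PIP − PEEP) = 585 / (21.1 − 4) = 585 / 17.1 = 34.211 mL/cmH2O.

34.2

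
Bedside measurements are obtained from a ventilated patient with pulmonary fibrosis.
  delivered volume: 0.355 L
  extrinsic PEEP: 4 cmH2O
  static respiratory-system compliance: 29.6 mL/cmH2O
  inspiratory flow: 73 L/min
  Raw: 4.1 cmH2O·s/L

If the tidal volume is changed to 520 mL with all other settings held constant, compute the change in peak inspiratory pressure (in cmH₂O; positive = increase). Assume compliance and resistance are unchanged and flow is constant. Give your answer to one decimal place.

PIP = Vt/C + R·V̇ + PEEP (constant-flow equation of motion).
Only the elastic term changes: ΔPIP = ΔVt / C = (520 − 355) / 29.6 = 5.574 cmH2O.

5.6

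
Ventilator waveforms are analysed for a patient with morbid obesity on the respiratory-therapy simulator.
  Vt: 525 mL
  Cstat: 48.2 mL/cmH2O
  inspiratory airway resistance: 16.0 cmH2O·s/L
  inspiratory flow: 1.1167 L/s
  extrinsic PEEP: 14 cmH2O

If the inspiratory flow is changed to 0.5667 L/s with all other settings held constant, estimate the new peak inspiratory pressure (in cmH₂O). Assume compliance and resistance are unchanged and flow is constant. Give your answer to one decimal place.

34.0

PIP = Vt/C + R·V̇ + PEEP (constant-flow equation of motion).
Only the resistive term changes: ΔPIP = R × ΔV̇ = 16.0 × (0.5667 − 1.1167) = 16.0 × -0.55 = -8.8 cmH2O.
Original PIP = 525/48.2 + 16.0×1.1167 + 14 = 42.759 cmH2O; new PIP = 42.759 + (-8.8) = 33.959 cmH2O.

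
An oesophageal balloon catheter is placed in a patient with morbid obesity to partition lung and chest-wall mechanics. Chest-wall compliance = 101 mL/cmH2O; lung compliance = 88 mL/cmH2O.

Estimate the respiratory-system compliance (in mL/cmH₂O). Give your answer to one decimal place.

47.0

Lung and chest wall are elastances in series: 1/Crs = 1/CL + 1/Ccw.
1/Crs = 1/88 + 1/101 = 0.02126.
Crs = 47.037 mL/cmH2O.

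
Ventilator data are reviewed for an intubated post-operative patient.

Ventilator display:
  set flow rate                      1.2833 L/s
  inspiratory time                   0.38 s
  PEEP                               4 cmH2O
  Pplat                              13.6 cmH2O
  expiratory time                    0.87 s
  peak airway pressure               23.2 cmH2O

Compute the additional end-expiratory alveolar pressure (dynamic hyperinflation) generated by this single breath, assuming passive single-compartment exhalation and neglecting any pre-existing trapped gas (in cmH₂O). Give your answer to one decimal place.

Vt = flow × Ti = 1.2833 L/s × 0.38 s × 1000 mL/L = 487.65 mL.
R = (PIP − Pplat)/V̇ = (23.2 − 13.6) / 1.2833 = 9.6/1.2833 = 7.481 cmH2O·s/L.
C = Vt/(Pplat − PEEP) = 487.65 / (13.6 − 4) = 487.65/9.6 = 50.797 mL/cmH2O.
τ = R × C = 7.481 × 0.0508 L/cmH2O = 0.38 s.
Fraction remaining = e^(−Te/τ) = e^(−0.87/0.38) = 0.1013; trapped volume = 487.65 × 0.1013 = 49.399 mL.
Additional alveolar pressure from trapping ≈ V_trapped / C = 49.399 / 50.797 = 0.9725 cmH2O.

1.0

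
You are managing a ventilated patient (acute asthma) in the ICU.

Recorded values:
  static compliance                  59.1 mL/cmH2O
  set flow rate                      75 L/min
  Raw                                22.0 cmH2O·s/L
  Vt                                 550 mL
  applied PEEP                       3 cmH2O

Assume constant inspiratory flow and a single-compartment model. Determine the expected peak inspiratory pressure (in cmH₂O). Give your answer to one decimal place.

39.8

Flow: 75 L/min ÷ 60 = 1.25 L/s.
Equation of motion (constant flow): PIP = Vt/C + R·V̇ + PEEP.
PIP = 550/59.1 + 22.0×1.25 + 3 = 9.306 + 27.5 + 3 = 39.806 cmH2O.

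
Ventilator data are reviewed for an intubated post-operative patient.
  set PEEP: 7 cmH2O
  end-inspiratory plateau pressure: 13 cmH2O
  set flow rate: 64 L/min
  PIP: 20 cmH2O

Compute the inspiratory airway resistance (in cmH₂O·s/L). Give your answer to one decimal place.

Flow: 64 L/min ÷ 60 = 1.0667 L/s.
Raw = (PIP − Pplat) / flow = (20 − 13) / 1.0667 = 7.0 / 1.0667 = 6.562 cmH2O·s/L.

6.6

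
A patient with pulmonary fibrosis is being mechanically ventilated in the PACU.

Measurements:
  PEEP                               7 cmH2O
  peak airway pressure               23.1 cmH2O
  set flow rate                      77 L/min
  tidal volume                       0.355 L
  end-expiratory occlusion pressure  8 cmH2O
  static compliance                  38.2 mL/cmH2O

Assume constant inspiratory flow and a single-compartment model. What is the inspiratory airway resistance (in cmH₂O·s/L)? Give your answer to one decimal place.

4.5

Flow: 77 L/min ÷ 60 = 1.2833 L/s.
Total PEEP = 8 cmH2O (set 7 + intrinsic 1); this is the baseline alveolar pressure.
Equation of motion (constant flow): PIP = Vt/C + R·V̇ + PEEP.
R·V̇ = PIP − Vt/C − PEEP = 23.1 − 355/38.2 − 8 = 23.1 − 9.293 − 8 = 5.807 cmH2O.
R = 5.807 / 1.2833 = 4.525 cmH2O·s/L.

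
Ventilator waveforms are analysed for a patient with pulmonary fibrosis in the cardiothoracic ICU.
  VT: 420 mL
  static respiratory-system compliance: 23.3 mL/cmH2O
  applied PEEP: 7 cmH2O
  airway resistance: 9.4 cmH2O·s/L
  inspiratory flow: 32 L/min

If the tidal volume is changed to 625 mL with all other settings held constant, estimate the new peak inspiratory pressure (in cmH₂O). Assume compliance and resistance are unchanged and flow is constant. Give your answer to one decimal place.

38.8

Flow: 32 L/min ÷ 60 = 0.5333 L/s.
PIP = Vt/C + R·V̇ + PEEP (constant-flow equation of motion).
Only the elastic term changes: ΔPIP = ΔVt / C = (625 − 420) / 23.3 = 8.798 cmH2O.
Original PIP = 420/23.3 + 9.4×0.5333 + 7 = 30.039 cmH2O; new PIP = 30.039 + (8.798) = 38.837 cmH2O.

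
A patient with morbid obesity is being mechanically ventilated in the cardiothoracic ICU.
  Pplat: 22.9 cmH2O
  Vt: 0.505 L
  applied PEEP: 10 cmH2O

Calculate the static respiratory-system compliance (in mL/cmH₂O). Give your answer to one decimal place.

Cstat = Vt / (Pplat − PEEP) = 505 / (22.9 − 10) = 505 / 12.9 = 39.147 mL/cmH2O.

39.1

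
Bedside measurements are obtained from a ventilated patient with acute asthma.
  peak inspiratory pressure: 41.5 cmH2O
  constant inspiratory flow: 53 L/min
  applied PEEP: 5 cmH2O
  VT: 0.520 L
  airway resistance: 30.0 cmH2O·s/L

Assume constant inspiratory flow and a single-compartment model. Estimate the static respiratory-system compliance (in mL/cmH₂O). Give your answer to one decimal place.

52.0

Flow: 53 L/min ÷ 60 = 0.8833 L/s.
Equation of motion (constant flow): PIP = Vt/C + R·V̇ + PEEP.
Vt/C = PIP − R·V̇ − PEEP = 41.5 − 30.0×0.8833 − 5 = 41.5 − 26.499 − 5 = 10.001 cmH2O.
C = Vt / 10.001 = 520 / 10.001 = 51.995 mL/cmH2O.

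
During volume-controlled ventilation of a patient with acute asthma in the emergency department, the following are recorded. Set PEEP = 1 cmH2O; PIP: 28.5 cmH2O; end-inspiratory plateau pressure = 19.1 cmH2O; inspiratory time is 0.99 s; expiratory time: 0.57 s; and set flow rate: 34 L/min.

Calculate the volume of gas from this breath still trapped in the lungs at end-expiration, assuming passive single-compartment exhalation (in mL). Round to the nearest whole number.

185

Flow: 34 L/min ÷ 60 = 0.5667 L/s.
Vt = flow × Ti = 0.5667 L/s × 0.99 s × 1000 mL/L = 561.03 mL.
R = (PIP − Pplat)/V̇ = (28.5 − 19.1) / 0.5667 = 9.4/0.5667 = 16.587 cmH2O·s/L.
C = Vt/(Pplat − PEEP) = 561.03 / (19.1 − 1) = 561.03/18.1 = 30.996 mL/cmH2O.
τ = R × C = 16.587 × 0.031 L/cmH2O = 0.5142 s.
Fraction remaining = e^(−Te/τ) = e^(−0.57/0.5142) = 0.33.
Trapped volume = 561.03 × 0.33 = 185.14 mL.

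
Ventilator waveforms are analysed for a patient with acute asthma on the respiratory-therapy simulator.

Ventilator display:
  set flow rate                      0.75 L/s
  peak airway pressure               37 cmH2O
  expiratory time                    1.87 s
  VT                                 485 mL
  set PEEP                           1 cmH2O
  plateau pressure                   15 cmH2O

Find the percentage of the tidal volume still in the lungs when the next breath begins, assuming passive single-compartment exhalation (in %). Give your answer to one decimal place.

R = (PIP − Pplat)/V̇ = (37 − 15) / 0.75 = 22.0/0.75 = 29.333 cmH2O·s/L.
C = Vt/(Pplat − PEEP) = 485.0 / (15 − 1) = 485.0/14.0 = 34.643 mL/cmH2O.
τ = R × C = 29.333 × 0.03464 L/cmH2O = 1.016 s.
Fraction remaining at end-expiration = e^(−Te/τ) = e^(−1.87/1.016) = 0.1587 → 15.87%.

15.9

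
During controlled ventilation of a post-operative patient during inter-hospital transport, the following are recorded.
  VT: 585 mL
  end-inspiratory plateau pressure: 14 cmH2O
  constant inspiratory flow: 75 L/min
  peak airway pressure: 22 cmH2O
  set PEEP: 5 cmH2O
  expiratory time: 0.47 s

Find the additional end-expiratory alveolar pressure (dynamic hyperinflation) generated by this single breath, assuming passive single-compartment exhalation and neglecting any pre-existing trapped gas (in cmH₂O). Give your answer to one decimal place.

2.9

Flow: 75 L/min ÷ 60 = 1.25 L/s.
R = (PIP − Pplat)/V̇ = (22 − 14) / 1.25 = 8.0/1.25 = 6.4 cmH2O·s/L.
C = Vt/(Pplat − PEEP) = 585.0 / (14 − 5) = 585.0/9.0 = 65.0 mL/cmH2O.
τ = R × C = 6.4 × 0.065 L/cmH2O = 0.416 s.
Fraction remaining = e^(−Te/τ) = e^(−0.47/0.416) = 0.3231; trapped volume = 585.0 × 0.3231 = 189.01 mL.
Additional alveolar pressure from trapping ≈ V_trapped / C = 189.01 / 65.0 = 2.908 cmH2O.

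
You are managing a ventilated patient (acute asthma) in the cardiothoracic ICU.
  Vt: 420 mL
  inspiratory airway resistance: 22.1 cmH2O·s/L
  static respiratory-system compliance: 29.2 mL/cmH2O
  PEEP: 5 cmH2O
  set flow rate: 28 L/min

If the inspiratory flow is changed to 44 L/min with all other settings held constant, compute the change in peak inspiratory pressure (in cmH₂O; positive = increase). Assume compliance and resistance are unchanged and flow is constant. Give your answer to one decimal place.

Flow: 28 L/min ÷ 60 = 0.4667 L/s.
New flow: 44 L/min ÷ 60 = 0.7333 L/s.
PIP = Vt/C + R·V̇ + PEEP (constant-flow equation of motion).
Only the resistive term changes: ΔPIP = R × ΔV̇ = 22.1 × (0.7333 − 0.4667) = 22.1 × 0.2666 = 5.892 cmH2O.

5.9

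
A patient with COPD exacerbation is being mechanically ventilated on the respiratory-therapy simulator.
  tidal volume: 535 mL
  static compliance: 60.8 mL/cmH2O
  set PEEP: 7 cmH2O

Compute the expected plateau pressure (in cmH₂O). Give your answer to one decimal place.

Pplat = PEEP + Vt / Cstat = 7 + 535 / 60.8 = 7 + 8.799 = 15.799 cmH2O.

15.8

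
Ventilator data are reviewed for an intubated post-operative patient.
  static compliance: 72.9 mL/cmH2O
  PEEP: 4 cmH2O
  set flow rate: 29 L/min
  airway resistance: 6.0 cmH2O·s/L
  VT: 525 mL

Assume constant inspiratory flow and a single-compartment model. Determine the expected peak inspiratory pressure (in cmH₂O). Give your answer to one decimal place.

14.1

Flow: 29 L/min ÷ 60 = 0.4833 L/s.
Equation of motion (constant flow): PIP = Vt/C + R·V̇ + PEEP.
PIP = 525/72.9 + 6.0×0.4833 + 4 = 7.202 + 2.9 + 4 = 14.102 cmH2O.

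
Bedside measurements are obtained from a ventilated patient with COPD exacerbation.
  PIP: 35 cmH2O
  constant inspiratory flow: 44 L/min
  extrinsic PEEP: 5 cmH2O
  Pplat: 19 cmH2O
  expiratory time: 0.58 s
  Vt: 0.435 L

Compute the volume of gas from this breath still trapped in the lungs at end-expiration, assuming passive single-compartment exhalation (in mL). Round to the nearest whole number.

185

Flow: 44 L/min ÷ 60 = 0.7333 L/s.
R = (PIP − Pplat)/V̇ = (35 − 19) / 0.7333 = 16.0/0.7333 = 21.819 cmH2O·s/L.
C = Vt/(Pplat − PEEP) = 435.0 / (19 − 5) = 435.0/14.0 = 31.071 mL/cmH2O.
τ = R × C = 21.819 × 0.03107 L/cmH2O = 0.6779 s.
Fraction remaining = e^(−Te/τ) = e^(−0.58/0.6779) = 0.425.
Trapped volume = 435.0 × 0.425 = 184.88 mL.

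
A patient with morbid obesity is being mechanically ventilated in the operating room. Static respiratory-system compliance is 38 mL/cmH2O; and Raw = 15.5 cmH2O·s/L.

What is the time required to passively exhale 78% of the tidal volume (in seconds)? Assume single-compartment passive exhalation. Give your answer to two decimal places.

τ = R × C = 15.5 × 38 mL/cmH2O = 15.5 × 0.038 L/cmH2O = 0.589 s.
Exhaled fraction f = 1 − e^(−t/τ) → t = −τ·ln(1 − f) = −0.589·ln(0.22) = 0.8918 s.

0.89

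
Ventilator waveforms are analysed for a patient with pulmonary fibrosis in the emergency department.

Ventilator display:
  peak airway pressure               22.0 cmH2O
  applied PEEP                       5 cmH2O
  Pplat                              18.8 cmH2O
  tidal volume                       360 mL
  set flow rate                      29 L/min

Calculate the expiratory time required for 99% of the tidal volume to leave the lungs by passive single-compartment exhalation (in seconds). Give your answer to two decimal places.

0.80

Flow: 29 L/min ÷ 60 = 0.4833 L/s.
R = (PIP − Pplat)/V̇ = (22.0 − 18.8) / 0.4833 = 3.2/0.4833 = 6.621 cmH2O·s/L.
C = Vt/(Pplat − PEEP) = 360.0 / (18.8 − 5) = 360.0/13.8 = 26.087 mL/cmH2O.
τ = R × C = 6.621 × 0.02609 L/cmH2O = 0.1727 s.
t = −τ·ln(1 − 0.99) = −0.1727·ln(0.01) = 0.7953 s.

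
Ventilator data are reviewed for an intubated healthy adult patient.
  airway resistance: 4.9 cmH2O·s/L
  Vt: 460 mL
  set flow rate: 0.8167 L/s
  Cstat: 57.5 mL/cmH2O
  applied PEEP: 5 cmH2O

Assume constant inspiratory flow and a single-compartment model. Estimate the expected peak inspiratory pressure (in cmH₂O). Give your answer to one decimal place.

Equation of motion (constant flow): PIP = Vt/C + R·V̇ + PEEP.
PIP = 460/57.5 + 4.9×0.8167 + 5 = 8.0 + 4.002 + 5 = 17.002 cmH2O.

17.0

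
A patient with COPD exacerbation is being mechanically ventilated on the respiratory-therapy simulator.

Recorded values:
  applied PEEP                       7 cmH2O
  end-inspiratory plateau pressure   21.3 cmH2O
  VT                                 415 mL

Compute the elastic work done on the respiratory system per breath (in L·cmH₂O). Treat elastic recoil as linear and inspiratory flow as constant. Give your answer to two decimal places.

Elastic work ≈ ½ × (Pplat − PEEP) × Vt = 0.5 × (21.3 − 7) × 0.415 L = 0.5 × 14.3 × 0.415 = 2.967 L·cmH2O.

2.97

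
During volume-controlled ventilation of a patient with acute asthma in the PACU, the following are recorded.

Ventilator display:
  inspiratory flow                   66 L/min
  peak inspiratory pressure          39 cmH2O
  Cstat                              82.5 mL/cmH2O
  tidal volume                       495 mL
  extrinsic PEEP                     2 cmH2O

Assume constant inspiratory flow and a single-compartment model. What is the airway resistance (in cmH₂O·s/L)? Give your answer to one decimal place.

Flow: 66 L/min ÷ 60 = 1.1 L/s.
Equation of motion (constant flow): PIP = Vt/C + R·V̇ + PEEP.
R·V̇ = PIP − Vt/C − PEEP = 39 − 495/82.5 − 2 = 39 − 6.0 − 2 = 31.0 cmH2O.
R = 31.0 / 1.1 = 28.182 cmH2O·s/L.

28.2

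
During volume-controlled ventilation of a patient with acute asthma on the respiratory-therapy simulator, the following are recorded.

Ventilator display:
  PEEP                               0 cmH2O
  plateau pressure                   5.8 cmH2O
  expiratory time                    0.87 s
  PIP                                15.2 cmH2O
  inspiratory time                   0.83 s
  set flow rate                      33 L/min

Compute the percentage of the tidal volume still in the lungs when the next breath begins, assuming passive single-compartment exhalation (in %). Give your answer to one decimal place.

52.4

Flow: 33 L/min ÷ 60 = 0.55 L/s.
Vt = flow × Ti = 0.55 L/s × 0.83 s × 1000 mL/L = 456.5 mL.
R = (PIP − Pplat)/V̇ = (15.2 − 5.8) / 0.55 = 9.4/0.55 = 17.091 cmH2O·s/L.
C = Vt/(Pplat − PEEP) = 456.5 / (5.8 − 0) = 456.5/5.8 = 78.707 mL/cmH2O.
τ = R × C = 17.091 × 0.07871 L/cmH2O = 1.345 s.
Fraction remaining at end-expiration = e^(−Te/τ) = e^(−0.87/1.345) = 0.5237 → 52.37%.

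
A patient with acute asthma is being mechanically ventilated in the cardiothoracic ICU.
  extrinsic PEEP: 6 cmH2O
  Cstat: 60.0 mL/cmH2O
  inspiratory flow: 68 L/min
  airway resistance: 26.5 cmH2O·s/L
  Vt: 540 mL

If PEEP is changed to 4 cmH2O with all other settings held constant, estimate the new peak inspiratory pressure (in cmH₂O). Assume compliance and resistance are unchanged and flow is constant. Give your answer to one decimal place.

Flow: 68 L/min ÷ 60 = 1.1333 L/s.
PIP = Vt/C + R·V̇ + PEEP (constant-flow equation of motion).
Only the baseline term changes: ΔPIP = ΔPEEP = 4 − 6 = -2.0 cmH2O.
Original PIP = 540/60.0 + 26.5×1.1333 + 6 = 45.032 cmH2O; new PIP = 45.032 + (-2.0) = 43.032 cmH2O.

43.0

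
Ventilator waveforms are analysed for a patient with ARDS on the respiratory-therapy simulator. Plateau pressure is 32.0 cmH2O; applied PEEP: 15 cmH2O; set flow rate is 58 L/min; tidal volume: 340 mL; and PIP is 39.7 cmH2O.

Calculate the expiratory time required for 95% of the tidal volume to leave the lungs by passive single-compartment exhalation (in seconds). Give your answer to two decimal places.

0.48

Flow: 58 L/min ÷ 60 = 0.9667 L/s.
R = (PIP − Pplat)/V̇ = (39.7 − 32.0) / 0.9667 = 7.7/0.9667 = 7.965 cmH2O·s/L.
C = Vt/(Pplat − PEEP) = 340.0 / (32.0 − 15) = 340.0/17.0 = 20.0 mL/cmH2O.
τ = R × C = 7.965 × 0.02 L/cmH2O = 0.1593 s.
t = −τ·ln(1 − 0.95) = −0.1593·ln(0.05) = 0.4772 s.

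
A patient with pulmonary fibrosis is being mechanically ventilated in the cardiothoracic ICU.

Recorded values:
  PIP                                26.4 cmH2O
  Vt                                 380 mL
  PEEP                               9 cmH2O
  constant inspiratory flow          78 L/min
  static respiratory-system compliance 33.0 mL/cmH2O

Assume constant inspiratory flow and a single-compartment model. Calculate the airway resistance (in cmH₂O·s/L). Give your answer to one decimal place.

4.5

Flow: 78 L/min ÷ 60 = 1.3 L/s.
Equation of motion (constant flow): PIP = Vt/C + R·V̇ + PEEP.
R·V̇ = PIP − Vt/C − PEEP = 26.4 − 380/33.0 − 9 = 26.4 − 11.515 − 9 = 5.885 cmH2O.
R = 5.885 / 1.3 = 4.527 cmH2O·s/L.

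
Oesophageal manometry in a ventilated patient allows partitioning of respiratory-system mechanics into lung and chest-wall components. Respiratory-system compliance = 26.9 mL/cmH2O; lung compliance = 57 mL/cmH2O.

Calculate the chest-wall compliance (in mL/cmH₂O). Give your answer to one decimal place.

50.9

1/Ccw = 1/Crs − 1/CL.
1/Ccw = 1/26.9 − 1/57 = 0.01963.
Ccw = 50.942 mL/cmH2O.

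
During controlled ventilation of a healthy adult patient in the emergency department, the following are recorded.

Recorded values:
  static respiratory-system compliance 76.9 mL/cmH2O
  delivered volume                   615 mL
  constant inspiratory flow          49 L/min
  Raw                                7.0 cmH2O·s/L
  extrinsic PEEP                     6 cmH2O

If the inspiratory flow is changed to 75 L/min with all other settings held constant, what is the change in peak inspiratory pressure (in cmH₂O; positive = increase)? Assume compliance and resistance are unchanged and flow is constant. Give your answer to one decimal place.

Flow: 49 L/min ÷ 60 = 0.8167 L/s.
New flow: 75 L/min ÷ 60 = 1.25 L/s.
PIP = Vt/C + R·V̇ + PEEP (constant-flow equation of motion).
Only the resistive term changes: ΔPIP = R × ΔV̇ = 7.0 × (1.25 − 0.8167) = 7.0 × 0.4333 = 3.033 cmH2O.

3.0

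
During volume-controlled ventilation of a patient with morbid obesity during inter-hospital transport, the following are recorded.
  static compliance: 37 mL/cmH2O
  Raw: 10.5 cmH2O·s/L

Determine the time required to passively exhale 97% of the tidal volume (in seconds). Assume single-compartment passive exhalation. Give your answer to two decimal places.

τ = R × C = 10.5 × 37 mL/cmH2O = 10.5 × 0.037 L/cmH2O = 0.3885 s.
Exhaled fraction f = 1 − e^(−t/τ) → t = −τ·ln(1 − f) = −0.3885·ln(0.03) = 1.362 s.

1.36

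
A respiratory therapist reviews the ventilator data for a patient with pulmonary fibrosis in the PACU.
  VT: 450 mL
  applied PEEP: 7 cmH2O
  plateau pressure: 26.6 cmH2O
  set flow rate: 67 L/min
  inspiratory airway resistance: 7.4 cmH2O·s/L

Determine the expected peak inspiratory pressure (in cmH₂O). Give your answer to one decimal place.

Flow: 67 L/min ÷ 60 = 1.1167 L/s.
PIP = Pplat + Raw × flow = 26.6 + 7.4 × 1.1167 = 26.6 + 8.264 = 34.864 cmH2O.

34.9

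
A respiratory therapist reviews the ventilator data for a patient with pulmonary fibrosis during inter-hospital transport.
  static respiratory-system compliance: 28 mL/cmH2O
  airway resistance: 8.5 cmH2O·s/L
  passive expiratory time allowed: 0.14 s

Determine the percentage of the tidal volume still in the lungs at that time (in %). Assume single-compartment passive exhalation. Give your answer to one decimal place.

τ = R × C = 8.5 × 28 mL/cmH2O = 8.5 × 0.028 L/cmH2O = 0.238 s.
Passive exhalation: V(t)/V₀ = e^(−t/τ) = e^(−0.14/0.238) = 0.5553.
Fraction remaining = 0.5553 → 55.53%.

55.5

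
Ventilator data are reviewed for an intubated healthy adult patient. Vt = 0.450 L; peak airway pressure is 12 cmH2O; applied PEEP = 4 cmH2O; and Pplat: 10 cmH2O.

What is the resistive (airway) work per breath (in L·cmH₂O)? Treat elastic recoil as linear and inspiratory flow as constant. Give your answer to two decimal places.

0.90

With constant inspiratory flow the resistive pressure is constant at PIP − Pplat = 12 − 10 = 2.0 cmH2O, so resistive work = 2.0 × 0.450 = 0.9 L·cmH2O.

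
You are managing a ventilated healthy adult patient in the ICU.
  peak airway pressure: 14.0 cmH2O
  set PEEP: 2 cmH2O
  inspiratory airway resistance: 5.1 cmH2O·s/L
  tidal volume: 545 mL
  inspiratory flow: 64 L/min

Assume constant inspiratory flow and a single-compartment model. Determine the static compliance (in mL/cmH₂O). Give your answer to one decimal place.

83.1

Flow: 64 L/min ÷ 60 = 1.0667 L/s.
Equation of motion (constant flow): PIP = Vt/C + R·V̇ + PEEP.
Vt/C = PIP − R·V̇ − PEEP = 14.0 − 5.1×1.0667 − 2 = 14.0 − 5.44 − 2 = 6.56 cmH2O.
C = Vt / 6.56 = 545 / 6.56 = 83.079 mL/cmH2O.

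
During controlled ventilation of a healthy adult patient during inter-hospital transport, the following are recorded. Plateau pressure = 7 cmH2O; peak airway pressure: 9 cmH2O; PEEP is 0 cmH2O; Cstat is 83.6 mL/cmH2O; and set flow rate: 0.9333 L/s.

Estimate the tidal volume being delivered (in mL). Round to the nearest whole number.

Vt = Cstat × (Pplat − PEEP) = 83.6 × (7 − 0) = 83.6 × 7.0 = 585.2 mL.

585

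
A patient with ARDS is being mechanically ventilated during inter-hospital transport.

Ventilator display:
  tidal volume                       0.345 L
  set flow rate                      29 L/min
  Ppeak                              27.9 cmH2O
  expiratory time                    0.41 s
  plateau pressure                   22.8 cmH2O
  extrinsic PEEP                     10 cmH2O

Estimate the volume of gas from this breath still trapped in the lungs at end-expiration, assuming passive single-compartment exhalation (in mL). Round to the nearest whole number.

82

Flow: 29 L/min ÷ 60 = 0.4833 L/s.
R = (PIP − Pplat)/V̇ = (27.9 − 22.8) / 0.4833 = 5.1/0.4833 = 10.552 cmH2O·s/L.
C = Vt/(Pplat − PEEP) = 345.0 / (22.8 − 10) = 345.0/12.8 = 26.953 mL/cmH2O.
τ = R × C = 10.552 × 0.02695 L/cmH2O = 0.2844 s.
Fraction remaining = e^(−Te/τ) = e^(−0.41/0.2844) = 0.2365.
Trapped volume = 345.0 × 0.2365 = 81.593 mL.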